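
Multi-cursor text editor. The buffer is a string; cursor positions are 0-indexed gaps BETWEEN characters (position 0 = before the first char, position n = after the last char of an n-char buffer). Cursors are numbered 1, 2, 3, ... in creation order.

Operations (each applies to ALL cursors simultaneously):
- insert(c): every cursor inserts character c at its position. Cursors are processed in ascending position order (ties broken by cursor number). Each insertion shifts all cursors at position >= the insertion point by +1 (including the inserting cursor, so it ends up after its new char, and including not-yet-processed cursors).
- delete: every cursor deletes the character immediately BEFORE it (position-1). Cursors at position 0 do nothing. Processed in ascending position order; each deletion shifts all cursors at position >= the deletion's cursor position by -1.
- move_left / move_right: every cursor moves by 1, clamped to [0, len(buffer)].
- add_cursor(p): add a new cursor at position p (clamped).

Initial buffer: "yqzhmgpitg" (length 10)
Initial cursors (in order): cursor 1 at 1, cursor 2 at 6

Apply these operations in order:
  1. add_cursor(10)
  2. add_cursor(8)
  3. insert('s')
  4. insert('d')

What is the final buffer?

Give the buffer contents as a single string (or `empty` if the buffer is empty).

After op 1 (add_cursor(10)): buffer="yqzhmgpitg" (len 10), cursors c1@1 c2@6 c3@10, authorship ..........
After op 2 (add_cursor(8)): buffer="yqzhmgpitg" (len 10), cursors c1@1 c2@6 c4@8 c3@10, authorship ..........
After op 3 (insert('s')): buffer="ysqzhmgspistgs" (len 14), cursors c1@2 c2@8 c4@11 c3@14, authorship .1.....2..4..3
After op 4 (insert('d')): buffer="ysdqzhmgsdpisdtgsd" (len 18), cursors c1@3 c2@10 c4@14 c3@18, authorship .11.....22..44..33

Answer: ysdqzhmgsdpisdtgsd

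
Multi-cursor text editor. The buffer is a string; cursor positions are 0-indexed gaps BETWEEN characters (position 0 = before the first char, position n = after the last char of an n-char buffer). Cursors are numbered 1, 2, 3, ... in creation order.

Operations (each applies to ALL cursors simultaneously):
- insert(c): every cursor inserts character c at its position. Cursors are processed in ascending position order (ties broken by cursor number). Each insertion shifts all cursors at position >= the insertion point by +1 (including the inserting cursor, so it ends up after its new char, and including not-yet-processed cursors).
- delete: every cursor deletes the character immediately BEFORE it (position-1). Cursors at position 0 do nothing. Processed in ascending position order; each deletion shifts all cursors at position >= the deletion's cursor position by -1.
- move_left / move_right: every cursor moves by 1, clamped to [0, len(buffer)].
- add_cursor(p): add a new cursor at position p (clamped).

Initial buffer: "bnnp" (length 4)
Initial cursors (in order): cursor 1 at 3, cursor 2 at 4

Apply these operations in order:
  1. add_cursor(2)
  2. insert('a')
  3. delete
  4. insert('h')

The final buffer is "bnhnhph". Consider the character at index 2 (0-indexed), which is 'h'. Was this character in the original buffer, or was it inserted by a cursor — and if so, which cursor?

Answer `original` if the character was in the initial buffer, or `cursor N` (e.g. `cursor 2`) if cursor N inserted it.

Answer: cursor 3

Derivation:
After op 1 (add_cursor(2)): buffer="bnnp" (len 4), cursors c3@2 c1@3 c2@4, authorship ....
After op 2 (insert('a')): buffer="bnanapa" (len 7), cursors c3@3 c1@5 c2@7, authorship ..3.1.2
After op 3 (delete): buffer="bnnp" (len 4), cursors c3@2 c1@3 c2@4, authorship ....
After op 4 (insert('h')): buffer="bnhnhph" (len 7), cursors c3@3 c1@5 c2@7, authorship ..3.1.2
Authorship (.=original, N=cursor N): . . 3 . 1 . 2
Index 2: author = 3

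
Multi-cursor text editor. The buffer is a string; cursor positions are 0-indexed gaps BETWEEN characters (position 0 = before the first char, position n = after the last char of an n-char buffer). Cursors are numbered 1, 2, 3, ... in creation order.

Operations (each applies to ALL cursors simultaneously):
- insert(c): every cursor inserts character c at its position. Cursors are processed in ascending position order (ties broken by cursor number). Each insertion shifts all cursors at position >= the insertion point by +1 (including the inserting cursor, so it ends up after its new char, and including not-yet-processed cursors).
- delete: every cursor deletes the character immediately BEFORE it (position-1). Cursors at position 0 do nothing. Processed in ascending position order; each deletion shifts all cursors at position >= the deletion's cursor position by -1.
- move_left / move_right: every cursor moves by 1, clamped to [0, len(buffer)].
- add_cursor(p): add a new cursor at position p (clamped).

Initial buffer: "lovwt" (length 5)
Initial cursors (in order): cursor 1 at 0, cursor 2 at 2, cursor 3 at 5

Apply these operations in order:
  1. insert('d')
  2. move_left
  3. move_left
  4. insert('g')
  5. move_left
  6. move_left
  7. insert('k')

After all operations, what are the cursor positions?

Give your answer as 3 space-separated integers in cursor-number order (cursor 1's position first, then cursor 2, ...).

Answer: 1 4 10

Derivation:
After op 1 (insert('d')): buffer="dlodvwtd" (len 8), cursors c1@1 c2@4 c3@8, authorship 1..2...3
After op 2 (move_left): buffer="dlodvwtd" (len 8), cursors c1@0 c2@3 c3@7, authorship 1..2...3
After op 3 (move_left): buffer="dlodvwtd" (len 8), cursors c1@0 c2@2 c3@6, authorship 1..2...3
After op 4 (insert('g')): buffer="gdlgodvwgtd" (len 11), cursors c1@1 c2@4 c3@9, authorship 11.2.2..3.3
After op 5 (move_left): buffer="gdlgodvwgtd" (len 11), cursors c1@0 c2@3 c3@8, authorship 11.2.2..3.3
After op 6 (move_left): buffer="gdlgodvwgtd" (len 11), cursors c1@0 c2@2 c3@7, authorship 11.2.2..3.3
After op 7 (insert('k')): buffer="kgdklgodvkwgtd" (len 14), cursors c1@1 c2@4 c3@10, authorship 1112.2.2.3.3.3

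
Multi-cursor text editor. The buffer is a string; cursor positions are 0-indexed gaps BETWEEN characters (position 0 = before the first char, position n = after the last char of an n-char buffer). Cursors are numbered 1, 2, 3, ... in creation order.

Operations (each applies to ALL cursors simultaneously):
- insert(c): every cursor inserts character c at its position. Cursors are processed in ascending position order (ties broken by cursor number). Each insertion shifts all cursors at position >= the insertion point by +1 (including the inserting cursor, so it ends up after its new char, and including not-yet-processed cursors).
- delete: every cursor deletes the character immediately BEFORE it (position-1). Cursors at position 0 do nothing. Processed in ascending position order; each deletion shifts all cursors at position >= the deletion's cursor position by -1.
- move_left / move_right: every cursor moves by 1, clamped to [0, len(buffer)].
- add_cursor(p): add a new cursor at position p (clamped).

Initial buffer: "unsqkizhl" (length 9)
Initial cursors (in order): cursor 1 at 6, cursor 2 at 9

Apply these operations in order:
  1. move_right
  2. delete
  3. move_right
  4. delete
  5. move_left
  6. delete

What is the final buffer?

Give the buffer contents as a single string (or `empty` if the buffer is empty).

After op 1 (move_right): buffer="unsqkizhl" (len 9), cursors c1@7 c2@9, authorship .........
After op 2 (delete): buffer="unsqkih" (len 7), cursors c1@6 c2@7, authorship .......
After op 3 (move_right): buffer="unsqkih" (len 7), cursors c1@7 c2@7, authorship .......
After op 4 (delete): buffer="unsqk" (len 5), cursors c1@5 c2@5, authorship .....
After op 5 (move_left): buffer="unsqk" (len 5), cursors c1@4 c2@4, authorship .....
After op 6 (delete): buffer="unk" (len 3), cursors c1@2 c2@2, authorship ...

Answer: unk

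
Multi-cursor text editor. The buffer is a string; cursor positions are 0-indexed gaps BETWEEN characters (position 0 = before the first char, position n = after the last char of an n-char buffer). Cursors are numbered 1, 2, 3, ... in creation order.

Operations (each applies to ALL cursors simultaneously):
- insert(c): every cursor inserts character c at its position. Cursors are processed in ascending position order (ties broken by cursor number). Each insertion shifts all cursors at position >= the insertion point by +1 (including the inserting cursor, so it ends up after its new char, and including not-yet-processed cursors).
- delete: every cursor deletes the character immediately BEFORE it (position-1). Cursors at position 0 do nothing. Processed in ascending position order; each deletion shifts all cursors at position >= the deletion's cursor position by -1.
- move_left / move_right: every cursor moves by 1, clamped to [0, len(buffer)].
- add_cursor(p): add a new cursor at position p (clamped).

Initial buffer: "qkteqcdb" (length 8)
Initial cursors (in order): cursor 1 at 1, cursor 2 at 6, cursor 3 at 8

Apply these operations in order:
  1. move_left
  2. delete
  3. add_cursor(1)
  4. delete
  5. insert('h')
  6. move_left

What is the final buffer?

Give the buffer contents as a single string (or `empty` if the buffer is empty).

Answer: hhkthhb

Derivation:
After op 1 (move_left): buffer="qkteqcdb" (len 8), cursors c1@0 c2@5 c3@7, authorship ........
After op 2 (delete): buffer="qktecb" (len 6), cursors c1@0 c2@4 c3@5, authorship ......
After op 3 (add_cursor(1)): buffer="qktecb" (len 6), cursors c1@0 c4@1 c2@4 c3@5, authorship ......
After op 4 (delete): buffer="ktb" (len 3), cursors c1@0 c4@0 c2@2 c3@2, authorship ...
After op 5 (insert('h')): buffer="hhkthhb" (len 7), cursors c1@2 c4@2 c2@6 c3@6, authorship 14..23.
After op 6 (move_left): buffer="hhkthhb" (len 7), cursors c1@1 c4@1 c2@5 c3@5, authorship 14..23.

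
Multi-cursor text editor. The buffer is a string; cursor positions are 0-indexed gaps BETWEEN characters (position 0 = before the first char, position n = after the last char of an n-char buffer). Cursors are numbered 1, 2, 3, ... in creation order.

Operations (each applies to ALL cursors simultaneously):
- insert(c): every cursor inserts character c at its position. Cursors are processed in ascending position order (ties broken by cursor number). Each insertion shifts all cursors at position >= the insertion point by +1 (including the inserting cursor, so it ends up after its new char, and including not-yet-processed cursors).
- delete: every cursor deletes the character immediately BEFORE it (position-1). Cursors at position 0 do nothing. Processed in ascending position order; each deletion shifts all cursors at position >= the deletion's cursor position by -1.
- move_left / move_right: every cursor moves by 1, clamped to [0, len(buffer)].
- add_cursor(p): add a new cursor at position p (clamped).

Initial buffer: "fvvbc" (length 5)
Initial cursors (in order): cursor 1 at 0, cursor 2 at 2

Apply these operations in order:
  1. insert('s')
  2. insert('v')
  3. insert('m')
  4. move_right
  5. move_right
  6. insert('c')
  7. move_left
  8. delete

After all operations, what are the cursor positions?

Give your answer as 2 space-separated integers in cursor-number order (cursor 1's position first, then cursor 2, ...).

Answer: 4 9

Derivation:
After op 1 (insert('s')): buffer="sfvsvbc" (len 7), cursors c1@1 c2@4, authorship 1..2...
After op 2 (insert('v')): buffer="svfvsvvbc" (len 9), cursors c1@2 c2@6, authorship 11..22...
After op 3 (insert('m')): buffer="svmfvsvmvbc" (len 11), cursors c1@3 c2@8, authorship 111..222...
After op 4 (move_right): buffer="svmfvsvmvbc" (len 11), cursors c1@4 c2@9, authorship 111..222...
After op 5 (move_right): buffer="svmfvsvmvbc" (len 11), cursors c1@5 c2@10, authorship 111..222...
After op 6 (insert('c')): buffer="svmfvcsvmvbcc" (len 13), cursors c1@6 c2@12, authorship 111..1222..2.
After op 7 (move_left): buffer="svmfvcsvmvbcc" (len 13), cursors c1@5 c2@11, authorship 111..1222..2.
After op 8 (delete): buffer="svmfcsvmvcc" (len 11), cursors c1@4 c2@9, authorship 111.1222.2.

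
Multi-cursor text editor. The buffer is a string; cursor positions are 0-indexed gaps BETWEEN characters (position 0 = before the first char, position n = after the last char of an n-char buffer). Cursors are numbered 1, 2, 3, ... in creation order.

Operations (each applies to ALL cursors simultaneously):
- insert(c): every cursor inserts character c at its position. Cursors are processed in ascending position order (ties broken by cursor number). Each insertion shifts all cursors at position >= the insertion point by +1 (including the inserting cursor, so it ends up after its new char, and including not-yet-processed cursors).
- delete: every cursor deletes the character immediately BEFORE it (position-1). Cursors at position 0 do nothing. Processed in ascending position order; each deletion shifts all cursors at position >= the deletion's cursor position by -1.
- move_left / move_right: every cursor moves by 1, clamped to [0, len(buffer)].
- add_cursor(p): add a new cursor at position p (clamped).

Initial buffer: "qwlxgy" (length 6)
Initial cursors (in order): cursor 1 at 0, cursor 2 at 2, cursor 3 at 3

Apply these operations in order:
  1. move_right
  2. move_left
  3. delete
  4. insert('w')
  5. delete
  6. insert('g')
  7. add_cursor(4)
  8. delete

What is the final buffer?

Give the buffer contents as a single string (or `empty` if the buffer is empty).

After op 1 (move_right): buffer="qwlxgy" (len 6), cursors c1@1 c2@3 c3@4, authorship ......
After op 2 (move_left): buffer="qwlxgy" (len 6), cursors c1@0 c2@2 c3@3, authorship ......
After op 3 (delete): buffer="qxgy" (len 4), cursors c1@0 c2@1 c3@1, authorship ....
After op 4 (insert('w')): buffer="wqwwxgy" (len 7), cursors c1@1 c2@4 c3@4, authorship 1.23...
After op 5 (delete): buffer="qxgy" (len 4), cursors c1@0 c2@1 c3@1, authorship ....
After op 6 (insert('g')): buffer="gqggxgy" (len 7), cursors c1@1 c2@4 c3@4, authorship 1.23...
After op 7 (add_cursor(4)): buffer="gqggxgy" (len 7), cursors c1@1 c2@4 c3@4 c4@4, authorship 1.23...
After op 8 (delete): buffer="xgy" (len 3), cursors c1@0 c2@0 c3@0 c4@0, authorship ...

Answer: xgy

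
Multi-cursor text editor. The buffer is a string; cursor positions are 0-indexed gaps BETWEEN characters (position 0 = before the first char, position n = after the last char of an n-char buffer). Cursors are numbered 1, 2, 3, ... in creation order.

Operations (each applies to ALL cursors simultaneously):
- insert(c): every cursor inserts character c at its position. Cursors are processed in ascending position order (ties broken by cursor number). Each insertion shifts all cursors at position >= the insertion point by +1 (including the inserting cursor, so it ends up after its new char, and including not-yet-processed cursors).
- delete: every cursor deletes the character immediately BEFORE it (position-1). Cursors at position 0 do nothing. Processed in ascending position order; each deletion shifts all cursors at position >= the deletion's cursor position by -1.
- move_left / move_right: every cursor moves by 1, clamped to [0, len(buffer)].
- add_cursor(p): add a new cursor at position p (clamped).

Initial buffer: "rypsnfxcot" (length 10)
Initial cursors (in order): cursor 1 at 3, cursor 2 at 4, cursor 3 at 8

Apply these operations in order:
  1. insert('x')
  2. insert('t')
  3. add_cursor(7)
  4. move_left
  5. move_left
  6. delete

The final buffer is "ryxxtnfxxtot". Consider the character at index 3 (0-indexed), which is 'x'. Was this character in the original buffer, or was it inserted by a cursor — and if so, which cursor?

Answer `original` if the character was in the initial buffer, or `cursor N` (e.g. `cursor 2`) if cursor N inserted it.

After op 1 (insert('x')): buffer="rypxsxnfxcxot" (len 13), cursors c1@4 c2@6 c3@11, authorship ...1.2....3..
After op 2 (insert('t')): buffer="rypxtsxtnfxcxtot" (len 16), cursors c1@5 c2@8 c3@14, authorship ...11.22....33..
After op 3 (add_cursor(7)): buffer="rypxtsxtnfxcxtot" (len 16), cursors c1@5 c4@7 c2@8 c3@14, authorship ...11.22....33..
After op 4 (move_left): buffer="rypxtsxtnfxcxtot" (len 16), cursors c1@4 c4@6 c2@7 c3@13, authorship ...11.22....33..
After op 5 (move_left): buffer="rypxtsxtnfxcxtot" (len 16), cursors c1@3 c4@5 c2@6 c3@12, authorship ...11.22....33..
After op 6 (delete): buffer="ryxxtnfxxtot" (len 12), cursors c1@2 c2@3 c4@3 c3@8, authorship ..122...33..
Authorship (.=original, N=cursor N): . . 1 2 2 . . . 3 3 . .
Index 3: author = 2

Answer: cursor 2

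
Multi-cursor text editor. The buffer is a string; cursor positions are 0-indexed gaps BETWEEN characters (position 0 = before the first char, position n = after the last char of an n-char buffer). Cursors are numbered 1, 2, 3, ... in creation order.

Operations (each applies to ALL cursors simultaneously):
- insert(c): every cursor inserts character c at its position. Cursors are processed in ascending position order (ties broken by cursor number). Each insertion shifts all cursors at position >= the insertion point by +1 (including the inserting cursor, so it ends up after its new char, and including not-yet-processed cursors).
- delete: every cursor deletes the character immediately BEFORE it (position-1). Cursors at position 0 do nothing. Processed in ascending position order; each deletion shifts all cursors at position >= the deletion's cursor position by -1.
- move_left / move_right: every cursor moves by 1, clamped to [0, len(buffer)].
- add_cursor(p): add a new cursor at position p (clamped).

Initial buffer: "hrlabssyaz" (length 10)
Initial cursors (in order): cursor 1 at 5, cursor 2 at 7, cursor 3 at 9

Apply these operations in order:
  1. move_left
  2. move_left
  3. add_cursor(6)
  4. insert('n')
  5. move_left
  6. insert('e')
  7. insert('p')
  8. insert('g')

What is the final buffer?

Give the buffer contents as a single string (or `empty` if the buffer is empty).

After op 1 (move_left): buffer="hrlabssyaz" (len 10), cursors c1@4 c2@6 c3@8, authorship ..........
After op 2 (move_left): buffer="hrlabssyaz" (len 10), cursors c1@3 c2@5 c3@7, authorship ..........
After op 3 (add_cursor(6)): buffer="hrlabssyaz" (len 10), cursors c1@3 c2@5 c4@6 c3@7, authorship ..........
After op 4 (insert('n')): buffer="hrlnabnsnsnyaz" (len 14), cursors c1@4 c2@7 c4@9 c3@11, authorship ...1..2.4.3...
After op 5 (move_left): buffer="hrlnabnsnsnyaz" (len 14), cursors c1@3 c2@6 c4@8 c3@10, authorship ...1..2.4.3...
After op 6 (insert('e')): buffer="hrlenabensensenyaz" (len 18), cursors c1@4 c2@8 c4@11 c3@14, authorship ...11..22.44.33...
After op 7 (insert('p')): buffer="hrlepnabepnsepnsepnyaz" (len 22), cursors c1@5 c2@10 c4@14 c3@18, authorship ...111..222.444.333...
After op 8 (insert('g')): buffer="hrlepgnabepgnsepgnsepgnyaz" (len 26), cursors c1@6 c2@12 c4@17 c3@22, authorship ...1111..2222.4444.3333...

Answer: hrlepgnabepgnsepgnsepgnyaz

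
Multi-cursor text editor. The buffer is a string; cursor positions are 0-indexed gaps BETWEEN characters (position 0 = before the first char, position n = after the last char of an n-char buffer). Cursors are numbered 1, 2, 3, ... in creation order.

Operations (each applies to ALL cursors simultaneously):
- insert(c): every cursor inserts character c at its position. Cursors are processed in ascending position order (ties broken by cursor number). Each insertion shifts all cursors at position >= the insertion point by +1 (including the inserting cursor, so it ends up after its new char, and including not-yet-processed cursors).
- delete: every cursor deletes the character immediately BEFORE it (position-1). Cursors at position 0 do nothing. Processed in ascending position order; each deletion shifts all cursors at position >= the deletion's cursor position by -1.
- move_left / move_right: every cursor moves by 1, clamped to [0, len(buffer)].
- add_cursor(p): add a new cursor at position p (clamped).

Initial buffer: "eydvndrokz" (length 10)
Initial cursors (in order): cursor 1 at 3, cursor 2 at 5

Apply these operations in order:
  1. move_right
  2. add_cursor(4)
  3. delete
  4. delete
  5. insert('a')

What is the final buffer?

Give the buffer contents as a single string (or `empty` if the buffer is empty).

Answer: aaarokz

Derivation:
After op 1 (move_right): buffer="eydvndrokz" (len 10), cursors c1@4 c2@6, authorship ..........
After op 2 (add_cursor(4)): buffer="eydvndrokz" (len 10), cursors c1@4 c3@4 c2@6, authorship ..........
After op 3 (delete): buffer="eynrokz" (len 7), cursors c1@2 c3@2 c2@3, authorship .......
After op 4 (delete): buffer="rokz" (len 4), cursors c1@0 c2@0 c3@0, authorship ....
After op 5 (insert('a')): buffer="aaarokz" (len 7), cursors c1@3 c2@3 c3@3, authorship 123....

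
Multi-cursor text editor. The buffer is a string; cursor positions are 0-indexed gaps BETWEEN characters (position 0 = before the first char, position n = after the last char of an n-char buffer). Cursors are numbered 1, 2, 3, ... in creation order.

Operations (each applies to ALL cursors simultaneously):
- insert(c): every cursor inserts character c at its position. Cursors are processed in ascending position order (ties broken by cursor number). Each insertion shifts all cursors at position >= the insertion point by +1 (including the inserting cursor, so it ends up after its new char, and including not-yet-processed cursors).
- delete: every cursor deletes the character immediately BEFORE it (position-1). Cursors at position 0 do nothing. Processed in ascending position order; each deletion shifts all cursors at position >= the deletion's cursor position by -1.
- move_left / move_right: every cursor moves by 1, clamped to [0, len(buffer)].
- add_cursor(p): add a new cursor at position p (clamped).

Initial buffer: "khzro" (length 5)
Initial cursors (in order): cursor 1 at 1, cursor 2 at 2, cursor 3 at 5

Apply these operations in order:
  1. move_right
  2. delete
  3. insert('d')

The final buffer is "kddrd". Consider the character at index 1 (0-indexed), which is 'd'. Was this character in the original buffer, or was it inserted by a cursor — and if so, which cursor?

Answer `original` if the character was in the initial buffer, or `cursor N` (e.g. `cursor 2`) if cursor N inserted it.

Answer: cursor 1

Derivation:
After op 1 (move_right): buffer="khzro" (len 5), cursors c1@2 c2@3 c3@5, authorship .....
After op 2 (delete): buffer="kr" (len 2), cursors c1@1 c2@1 c3@2, authorship ..
After op 3 (insert('d')): buffer="kddrd" (len 5), cursors c1@3 c2@3 c3@5, authorship .12.3
Authorship (.=original, N=cursor N): . 1 2 . 3
Index 1: author = 1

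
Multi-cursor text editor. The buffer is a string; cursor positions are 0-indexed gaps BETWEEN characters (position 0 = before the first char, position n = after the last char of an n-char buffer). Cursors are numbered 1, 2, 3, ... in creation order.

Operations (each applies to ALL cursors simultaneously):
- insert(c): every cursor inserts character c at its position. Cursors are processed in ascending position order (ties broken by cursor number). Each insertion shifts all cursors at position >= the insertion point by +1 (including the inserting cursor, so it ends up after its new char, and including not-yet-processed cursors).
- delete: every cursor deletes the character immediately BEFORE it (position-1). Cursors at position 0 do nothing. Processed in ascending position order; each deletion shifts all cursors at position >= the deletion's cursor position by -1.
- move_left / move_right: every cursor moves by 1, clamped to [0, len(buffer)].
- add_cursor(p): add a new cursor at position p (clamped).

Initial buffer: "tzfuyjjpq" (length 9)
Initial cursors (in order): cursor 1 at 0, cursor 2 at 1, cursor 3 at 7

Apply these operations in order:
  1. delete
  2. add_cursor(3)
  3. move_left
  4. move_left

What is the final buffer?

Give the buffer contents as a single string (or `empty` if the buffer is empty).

Answer: zfuyjpq

Derivation:
After op 1 (delete): buffer="zfuyjpq" (len 7), cursors c1@0 c2@0 c3@5, authorship .......
After op 2 (add_cursor(3)): buffer="zfuyjpq" (len 7), cursors c1@0 c2@0 c4@3 c3@5, authorship .......
After op 3 (move_left): buffer="zfuyjpq" (len 7), cursors c1@0 c2@0 c4@2 c3@4, authorship .......
After op 4 (move_left): buffer="zfuyjpq" (len 7), cursors c1@0 c2@0 c4@1 c3@3, authorship .......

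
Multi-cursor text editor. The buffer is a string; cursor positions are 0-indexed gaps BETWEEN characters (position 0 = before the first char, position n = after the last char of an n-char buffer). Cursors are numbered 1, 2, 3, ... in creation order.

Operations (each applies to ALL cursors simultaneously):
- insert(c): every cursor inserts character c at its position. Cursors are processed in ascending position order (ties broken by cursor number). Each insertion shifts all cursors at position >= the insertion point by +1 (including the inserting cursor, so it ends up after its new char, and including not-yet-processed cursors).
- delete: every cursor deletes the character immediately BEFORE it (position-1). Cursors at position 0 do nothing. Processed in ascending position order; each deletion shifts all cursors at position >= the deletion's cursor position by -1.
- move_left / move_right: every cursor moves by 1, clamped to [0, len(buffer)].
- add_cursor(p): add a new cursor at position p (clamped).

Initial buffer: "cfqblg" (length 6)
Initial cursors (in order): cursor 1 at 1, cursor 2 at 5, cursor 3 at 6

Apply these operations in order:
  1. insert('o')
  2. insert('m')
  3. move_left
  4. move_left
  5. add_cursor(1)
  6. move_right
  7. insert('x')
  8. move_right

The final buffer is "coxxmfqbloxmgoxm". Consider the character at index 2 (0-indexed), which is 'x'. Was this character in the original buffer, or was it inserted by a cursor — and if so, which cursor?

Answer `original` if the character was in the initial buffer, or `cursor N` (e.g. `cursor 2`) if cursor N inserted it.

Answer: cursor 1

Derivation:
After op 1 (insert('o')): buffer="cofqblogo" (len 9), cursors c1@2 c2@7 c3@9, authorship .1....2.3
After op 2 (insert('m')): buffer="comfqblomgom" (len 12), cursors c1@3 c2@9 c3@12, authorship .11....22.33
After op 3 (move_left): buffer="comfqblomgom" (len 12), cursors c1@2 c2@8 c3@11, authorship .11....22.33
After op 4 (move_left): buffer="comfqblomgom" (len 12), cursors c1@1 c2@7 c3@10, authorship .11....22.33
After op 5 (add_cursor(1)): buffer="comfqblomgom" (len 12), cursors c1@1 c4@1 c2@7 c3@10, authorship .11....22.33
After op 6 (move_right): buffer="comfqblomgom" (len 12), cursors c1@2 c4@2 c2@8 c3@11, authorship .11....22.33
After op 7 (insert('x')): buffer="coxxmfqbloxmgoxm" (len 16), cursors c1@4 c4@4 c2@11 c3@15, authorship .1141....222.333
After op 8 (move_right): buffer="coxxmfqbloxmgoxm" (len 16), cursors c1@5 c4@5 c2@12 c3@16, authorship .1141....222.333
Authorship (.=original, N=cursor N): . 1 1 4 1 . . . . 2 2 2 . 3 3 3
Index 2: author = 1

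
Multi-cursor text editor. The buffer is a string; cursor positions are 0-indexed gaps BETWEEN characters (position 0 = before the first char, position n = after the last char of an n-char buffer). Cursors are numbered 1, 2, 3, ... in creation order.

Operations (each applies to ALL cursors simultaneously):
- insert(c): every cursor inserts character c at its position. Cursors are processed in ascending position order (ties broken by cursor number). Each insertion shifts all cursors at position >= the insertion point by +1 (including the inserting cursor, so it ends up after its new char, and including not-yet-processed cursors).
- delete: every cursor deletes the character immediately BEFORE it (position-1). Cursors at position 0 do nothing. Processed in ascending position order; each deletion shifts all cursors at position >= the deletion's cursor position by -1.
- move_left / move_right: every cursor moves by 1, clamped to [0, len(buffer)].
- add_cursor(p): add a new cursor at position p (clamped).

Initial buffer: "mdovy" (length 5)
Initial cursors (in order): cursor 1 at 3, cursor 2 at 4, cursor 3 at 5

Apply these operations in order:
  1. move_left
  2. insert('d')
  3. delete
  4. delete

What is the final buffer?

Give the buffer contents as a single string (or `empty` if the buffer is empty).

Answer: my

Derivation:
After op 1 (move_left): buffer="mdovy" (len 5), cursors c1@2 c2@3 c3@4, authorship .....
After op 2 (insert('d')): buffer="mddodvdy" (len 8), cursors c1@3 c2@5 c3@7, authorship ..1.2.3.
After op 3 (delete): buffer="mdovy" (len 5), cursors c1@2 c2@3 c3@4, authorship .....
After op 4 (delete): buffer="my" (len 2), cursors c1@1 c2@1 c3@1, authorship ..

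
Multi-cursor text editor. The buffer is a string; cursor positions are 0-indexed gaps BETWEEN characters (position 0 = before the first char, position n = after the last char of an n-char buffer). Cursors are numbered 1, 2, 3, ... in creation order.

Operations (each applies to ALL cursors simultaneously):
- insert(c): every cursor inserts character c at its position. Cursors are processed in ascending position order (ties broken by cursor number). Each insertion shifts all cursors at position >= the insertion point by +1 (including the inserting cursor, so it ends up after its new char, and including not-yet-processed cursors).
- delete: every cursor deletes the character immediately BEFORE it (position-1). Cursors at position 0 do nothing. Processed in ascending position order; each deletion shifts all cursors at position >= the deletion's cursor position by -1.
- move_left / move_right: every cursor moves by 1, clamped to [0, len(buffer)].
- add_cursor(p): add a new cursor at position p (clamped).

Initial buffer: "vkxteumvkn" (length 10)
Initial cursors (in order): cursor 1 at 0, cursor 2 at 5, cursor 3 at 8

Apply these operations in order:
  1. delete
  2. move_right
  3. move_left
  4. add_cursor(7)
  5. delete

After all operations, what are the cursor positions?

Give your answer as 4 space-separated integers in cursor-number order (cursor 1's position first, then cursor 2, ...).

Answer: 0 3 4 4

Derivation:
After op 1 (delete): buffer="vkxtumkn" (len 8), cursors c1@0 c2@4 c3@6, authorship ........
After op 2 (move_right): buffer="vkxtumkn" (len 8), cursors c1@1 c2@5 c3@7, authorship ........
After op 3 (move_left): buffer="vkxtumkn" (len 8), cursors c1@0 c2@4 c3@6, authorship ........
After op 4 (add_cursor(7)): buffer="vkxtumkn" (len 8), cursors c1@0 c2@4 c3@6 c4@7, authorship ........
After op 5 (delete): buffer="vkxun" (len 5), cursors c1@0 c2@3 c3@4 c4@4, authorship .....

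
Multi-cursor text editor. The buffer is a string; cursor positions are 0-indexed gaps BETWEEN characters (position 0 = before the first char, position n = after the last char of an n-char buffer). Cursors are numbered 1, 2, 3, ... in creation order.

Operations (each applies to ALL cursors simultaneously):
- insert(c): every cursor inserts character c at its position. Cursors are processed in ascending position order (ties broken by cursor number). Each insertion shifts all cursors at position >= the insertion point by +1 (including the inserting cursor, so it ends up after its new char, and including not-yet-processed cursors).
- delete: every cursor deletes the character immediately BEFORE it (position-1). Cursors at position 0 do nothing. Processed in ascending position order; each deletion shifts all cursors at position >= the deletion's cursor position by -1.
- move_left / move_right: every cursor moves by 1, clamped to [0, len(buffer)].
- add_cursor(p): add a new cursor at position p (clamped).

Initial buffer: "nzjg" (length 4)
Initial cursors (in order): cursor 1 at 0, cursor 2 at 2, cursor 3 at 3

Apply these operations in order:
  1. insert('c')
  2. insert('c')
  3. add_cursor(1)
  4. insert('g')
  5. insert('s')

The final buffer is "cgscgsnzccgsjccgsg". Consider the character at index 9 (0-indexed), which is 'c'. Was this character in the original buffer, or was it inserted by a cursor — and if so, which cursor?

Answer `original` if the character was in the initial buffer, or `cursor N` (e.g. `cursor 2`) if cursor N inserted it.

Answer: cursor 2

Derivation:
After op 1 (insert('c')): buffer="cnzcjcg" (len 7), cursors c1@1 c2@4 c3@6, authorship 1..2.3.
After op 2 (insert('c')): buffer="ccnzccjccg" (len 10), cursors c1@2 c2@6 c3@9, authorship 11..22.33.
After op 3 (add_cursor(1)): buffer="ccnzccjccg" (len 10), cursors c4@1 c1@2 c2@6 c3@9, authorship 11..22.33.
After op 4 (insert('g')): buffer="cgcgnzccgjccgg" (len 14), cursors c4@2 c1@4 c2@9 c3@13, authorship 1411..222.333.
After op 5 (insert('s')): buffer="cgscgsnzccgsjccgsg" (len 18), cursors c4@3 c1@6 c2@12 c3@17, authorship 144111..2222.3333.
Authorship (.=original, N=cursor N): 1 4 4 1 1 1 . . 2 2 2 2 . 3 3 3 3 .
Index 9: author = 2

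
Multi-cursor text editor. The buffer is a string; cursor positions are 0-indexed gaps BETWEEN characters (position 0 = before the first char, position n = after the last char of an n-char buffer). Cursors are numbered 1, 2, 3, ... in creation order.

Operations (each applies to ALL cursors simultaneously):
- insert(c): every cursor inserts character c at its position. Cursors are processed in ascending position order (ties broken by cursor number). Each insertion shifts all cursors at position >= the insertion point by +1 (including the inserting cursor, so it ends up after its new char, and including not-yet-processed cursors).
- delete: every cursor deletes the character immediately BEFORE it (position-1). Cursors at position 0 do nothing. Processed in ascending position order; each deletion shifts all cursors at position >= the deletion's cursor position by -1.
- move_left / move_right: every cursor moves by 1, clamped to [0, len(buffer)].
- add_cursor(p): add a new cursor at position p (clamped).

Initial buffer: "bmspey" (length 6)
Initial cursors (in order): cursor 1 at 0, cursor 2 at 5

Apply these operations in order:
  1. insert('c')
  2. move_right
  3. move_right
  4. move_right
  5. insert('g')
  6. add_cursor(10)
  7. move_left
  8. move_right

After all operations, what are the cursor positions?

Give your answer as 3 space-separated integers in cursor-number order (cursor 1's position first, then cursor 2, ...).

Answer: 5 10 10

Derivation:
After op 1 (insert('c')): buffer="cbmspecy" (len 8), cursors c1@1 c2@7, authorship 1.....2.
After op 2 (move_right): buffer="cbmspecy" (len 8), cursors c1@2 c2@8, authorship 1.....2.
After op 3 (move_right): buffer="cbmspecy" (len 8), cursors c1@3 c2@8, authorship 1.....2.
After op 4 (move_right): buffer="cbmspecy" (len 8), cursors c1@4 c2@8, authorship 1.....2.
After op 5 (insert('g')): buffer="cbmsgpecyg" (len 10), cursors c1@5 c2@10, authorship 1...1..2.2
After op 6 (add_cursor(10)): buffer="cbmsgpecyg" (len 10), cursors c1@5 c2@10 c3@10, authorship 1...1..2.2
After op 7 (move_left): buffer="cbmsgpecyg" (len 10), cursors c1@4 c2@9 c3@9, authorship 1...1..2.2
After op 8 (move_right): buffer="cbmsgpecyg" (len 10), cursors c1@5 c2@10 c3@10, authorship 1...1..2.2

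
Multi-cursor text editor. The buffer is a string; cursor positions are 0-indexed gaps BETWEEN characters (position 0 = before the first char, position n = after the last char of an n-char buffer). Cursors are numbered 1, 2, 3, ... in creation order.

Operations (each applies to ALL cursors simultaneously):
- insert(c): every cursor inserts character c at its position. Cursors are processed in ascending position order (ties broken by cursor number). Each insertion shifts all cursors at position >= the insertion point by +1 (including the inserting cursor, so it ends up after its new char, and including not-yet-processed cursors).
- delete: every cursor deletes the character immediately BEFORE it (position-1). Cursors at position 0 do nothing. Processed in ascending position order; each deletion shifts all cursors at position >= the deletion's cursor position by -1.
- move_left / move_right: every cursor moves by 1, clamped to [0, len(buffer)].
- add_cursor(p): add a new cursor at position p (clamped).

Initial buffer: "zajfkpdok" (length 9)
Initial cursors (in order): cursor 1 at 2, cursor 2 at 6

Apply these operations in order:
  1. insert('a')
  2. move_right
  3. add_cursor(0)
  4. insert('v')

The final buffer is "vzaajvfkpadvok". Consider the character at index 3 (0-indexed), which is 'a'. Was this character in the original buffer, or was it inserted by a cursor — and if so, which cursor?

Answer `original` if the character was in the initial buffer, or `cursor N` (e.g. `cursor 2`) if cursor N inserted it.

Answer: cursor 1

Derivation:
After op 1 (insert('a')): buffer="zaajfkpadok" (len 11), cursors c1@3 c2@8, authorship ..1....2...
After op 2 (move_right): buffer="zaajfkpadok" (len 11), cursors c1@4 c2@9, authorship ..1....2...
After op 3 (add_cursor(0)): buffer="zaajfkpadok" (len 11), cursors c3@0 c1@4 c2@9, authorship ..1....2...
After op 4 (insert('v')): buffer="vzaajvfkpadvok" (len 14), cursors c3@1 c1@6 c2@12, authorship 3..1.1...2.2..
Authorship (.=original, N=cursor N): 3 . . 1 . 1 . . . 2 . 2 . .
Index 3: author = 1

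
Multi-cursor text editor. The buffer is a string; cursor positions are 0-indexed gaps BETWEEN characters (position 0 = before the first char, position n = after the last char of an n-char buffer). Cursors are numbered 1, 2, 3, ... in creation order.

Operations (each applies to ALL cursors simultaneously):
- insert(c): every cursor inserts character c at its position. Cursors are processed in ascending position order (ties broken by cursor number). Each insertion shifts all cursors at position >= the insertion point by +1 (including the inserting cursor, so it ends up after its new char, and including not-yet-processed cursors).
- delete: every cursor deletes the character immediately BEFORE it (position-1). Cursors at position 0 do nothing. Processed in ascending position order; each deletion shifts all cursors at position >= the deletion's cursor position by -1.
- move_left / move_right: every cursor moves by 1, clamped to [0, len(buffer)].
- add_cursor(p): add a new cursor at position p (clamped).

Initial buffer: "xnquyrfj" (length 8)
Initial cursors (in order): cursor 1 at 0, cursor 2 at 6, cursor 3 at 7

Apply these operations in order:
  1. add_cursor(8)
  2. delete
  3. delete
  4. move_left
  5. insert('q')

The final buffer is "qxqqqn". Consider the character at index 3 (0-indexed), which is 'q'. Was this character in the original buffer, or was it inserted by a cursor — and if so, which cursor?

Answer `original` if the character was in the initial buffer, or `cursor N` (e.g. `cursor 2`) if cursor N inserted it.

Answer: cursor 3

Derivation:
After op 1 (add_cursor(8)): buffer="xnquyrfj" (len 8), cursors c1@0 c2@6 c3@7 c4@8, authorship ........
After op 2 (delete): buffer="xnquy" (len 5), cursors c1@0 c2@5 c3@5 c4@5, authorship .....
After op 3 (delete): buffer="xn" (len 2), cursors c1@0 c2@2 c3@2 c4@2, authorship ..
After op 4 (move_left): buffer="xn" (len 2), cursors c1@0 c2@1 c3@1 c4@1, authorship ..
After op 5 (insert('q')): buffer="qxqqqn" (len 6), cursors c1@1 c2@5 c3@5 c4@5, authorship 1.234.
Authorship (.=original, N=cursor N): 1 . 2 3 4 .
Index 3: author = 3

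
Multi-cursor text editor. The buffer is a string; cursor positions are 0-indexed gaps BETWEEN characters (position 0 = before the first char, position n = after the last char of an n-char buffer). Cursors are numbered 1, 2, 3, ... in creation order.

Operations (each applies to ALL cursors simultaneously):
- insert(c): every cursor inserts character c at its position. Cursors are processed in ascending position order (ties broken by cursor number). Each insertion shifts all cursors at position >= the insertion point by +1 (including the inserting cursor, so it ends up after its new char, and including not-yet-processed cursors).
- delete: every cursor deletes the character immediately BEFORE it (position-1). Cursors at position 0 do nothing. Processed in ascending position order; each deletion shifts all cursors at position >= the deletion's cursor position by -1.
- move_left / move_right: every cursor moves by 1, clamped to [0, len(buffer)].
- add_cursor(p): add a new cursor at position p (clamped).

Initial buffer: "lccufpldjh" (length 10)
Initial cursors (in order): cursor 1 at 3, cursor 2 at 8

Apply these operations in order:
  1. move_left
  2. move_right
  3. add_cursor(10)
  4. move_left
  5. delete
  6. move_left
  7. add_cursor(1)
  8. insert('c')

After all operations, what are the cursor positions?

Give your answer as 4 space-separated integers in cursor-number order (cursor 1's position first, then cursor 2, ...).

Answer: 1 7 9 3

Derivation:
After op 1 (move_left): buffer="lccufpldjh" (len 10), cursors c1@2 c2@7, authorship ..........
After op 2 (move_right): buffer="lccufpldjh" (len 10), cursors c1@3 c2@8, authorship ..........
After op 3 (add_cursor(10)): buffer="lccufpldjh" (len 10), cursors c1@3 c2@8 c3@10, authorship ..........
After op 4 (move_left): buffer="lccufpldjh" (len 10), cursors c1@2 c2@7 c3@9, authorship ..........
After op 5 (delete): buffer="lcufpdh" (len 7), cursors c1@1 c2@5 c3@6, authorship .......
After op 6 (move_left): buffer="lcufpdh" (len 7), cursors c1@0 c2@4 c3@5, authorship .......
After op 7 (add_cursor(1)): buffer="lcufpdh" (len 7), cursors c1@0 c4@1 c2@4 c3@5, authorship .......
After op 8 (insert('c')): buffer="clccufcpcdh" (len 11), cursors c1@1 c4@3 c2@7 c3@9, authorship 1.4...2.3..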